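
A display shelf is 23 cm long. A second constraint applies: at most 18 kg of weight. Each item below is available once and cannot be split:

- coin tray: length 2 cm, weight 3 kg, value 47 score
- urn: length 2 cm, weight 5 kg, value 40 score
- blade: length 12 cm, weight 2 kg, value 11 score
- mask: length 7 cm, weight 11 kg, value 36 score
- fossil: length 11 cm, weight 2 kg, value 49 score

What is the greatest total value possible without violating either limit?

136 score

Feasible sets respecting both limits:
- coin tray+urn+fossil: length 15, weight 10, value 136
- coin tray+mask+fossil: length 20, weight 16, value 132
- urn+mask+fossil: length 20, weight 18, value 125
- coin tray+urn+blade: length 16, weight 10, value 98
Best: 136 score.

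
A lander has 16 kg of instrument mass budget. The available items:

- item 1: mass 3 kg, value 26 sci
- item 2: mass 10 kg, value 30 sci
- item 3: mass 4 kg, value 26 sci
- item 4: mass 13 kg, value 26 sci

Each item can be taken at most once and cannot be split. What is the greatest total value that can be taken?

This is a 0/1 knapsack; check combinations near the capacity.
- item 1+item 2: mass 3+10=13, value 26+30=56
- item 2+item 3: mass 10+4=14, value 30+26=56
- item 1+item 3: mass 3+4=7, value 26+26=52
- item 1+item 4: mass 3+13=16, value 26+26=52
Best: 56 sci.

56 sci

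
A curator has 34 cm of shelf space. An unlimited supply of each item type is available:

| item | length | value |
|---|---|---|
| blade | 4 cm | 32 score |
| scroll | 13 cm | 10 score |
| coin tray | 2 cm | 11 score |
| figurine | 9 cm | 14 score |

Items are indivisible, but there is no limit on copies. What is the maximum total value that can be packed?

267 score

Best value-per-unit is blade at 32/4; filling with it alone gives 8×32 = 256.
Optimal mix: 8×blade + 1×coin tray → length 34, value 267.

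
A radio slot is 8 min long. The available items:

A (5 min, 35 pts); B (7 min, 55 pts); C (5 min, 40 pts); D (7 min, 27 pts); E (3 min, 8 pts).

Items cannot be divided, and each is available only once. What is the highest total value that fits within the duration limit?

55 pts

Check high-value combinations within 8 min:
- B: duration 7, value 55
- C+E: duration 5+3=8, value 40+8=48
- A+E: duration 5+3=8, value 35+8=43
- C: duration 5, value 40
- A: duration 5, value 35
Best: 55 pts.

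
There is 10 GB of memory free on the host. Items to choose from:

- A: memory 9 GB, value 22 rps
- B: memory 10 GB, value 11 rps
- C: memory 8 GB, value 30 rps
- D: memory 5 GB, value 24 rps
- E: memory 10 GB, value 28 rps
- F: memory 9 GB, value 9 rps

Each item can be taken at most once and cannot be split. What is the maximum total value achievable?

Check high-value combinations within 10 GB:
- C: memory 8, value 30
- E: memory 10, value 28
- D: memory 5, value 24
- A: memory 9, value 22
- B: memory 10, value 11
Best: 30 rps.

30 rps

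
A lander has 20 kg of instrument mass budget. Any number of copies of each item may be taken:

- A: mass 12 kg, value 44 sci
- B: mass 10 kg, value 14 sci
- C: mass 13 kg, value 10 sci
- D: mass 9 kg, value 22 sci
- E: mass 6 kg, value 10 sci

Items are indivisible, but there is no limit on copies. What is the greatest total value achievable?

Best value-per-unit is A at 44/12; filling with it alone gives 1×44 = 44.
Optimal mix: 1×A + 1×E → mass 18, value 54.

54 sci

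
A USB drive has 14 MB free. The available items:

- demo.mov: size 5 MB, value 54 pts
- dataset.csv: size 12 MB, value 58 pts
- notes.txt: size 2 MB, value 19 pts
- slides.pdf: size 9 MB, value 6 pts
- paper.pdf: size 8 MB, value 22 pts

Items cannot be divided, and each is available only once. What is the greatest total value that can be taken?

77 pts

Check high-value combinations within 14 MB:
- dataset.csv+notes.txt: size 12+2=14, value 58+19=77
- demo.mov+paper.pdf: size 5+8=13, value 54+22=76
- demo.mov+notes.txt: size 5+2=7, value 54+19=73
Best: 77 pts.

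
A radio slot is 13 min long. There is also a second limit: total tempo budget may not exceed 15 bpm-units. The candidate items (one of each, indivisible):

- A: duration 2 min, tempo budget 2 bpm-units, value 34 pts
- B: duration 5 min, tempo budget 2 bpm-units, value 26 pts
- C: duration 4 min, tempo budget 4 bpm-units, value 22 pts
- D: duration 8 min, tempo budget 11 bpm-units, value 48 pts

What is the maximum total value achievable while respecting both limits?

82 pts

Feasible sets respecting both limits:
- A+B+C: duration 11, tempo budget 8, value 82
- A+D: duration 10, tempo budget 13, value 82
- B+D: duration 13, tempo budget 13, value 74
Best: 82 pts.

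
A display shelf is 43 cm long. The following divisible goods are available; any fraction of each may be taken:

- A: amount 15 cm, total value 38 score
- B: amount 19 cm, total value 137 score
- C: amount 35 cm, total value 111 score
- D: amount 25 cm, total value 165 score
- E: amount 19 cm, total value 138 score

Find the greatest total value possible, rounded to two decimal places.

Take in order of value per unit:
- E (138/19 per unit): all 19 → value 138, running total 138.00
- B (137/19 per unit): all 19 → value 137, running total 275.00
- D (165/25 per unit): 5 of 25 → value 5×165/25 = 33.0000, running total 308.00
Total 308.00.

308.00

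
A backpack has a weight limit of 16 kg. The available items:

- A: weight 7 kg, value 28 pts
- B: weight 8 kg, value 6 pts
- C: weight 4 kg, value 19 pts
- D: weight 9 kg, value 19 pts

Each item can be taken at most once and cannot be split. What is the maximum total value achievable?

Check high-value combinations within 16 kg:
- A+C: weight 7+4=11, value 28+19=47
- A+D: weight 7+9=16, value 28+19=47
- C+D: weight 4+9=13, value 19+19=38
- A+B: weight 7+8=15, value 28+6=34
- A: weight 7, value 28
Best: 47 pts.

47 pts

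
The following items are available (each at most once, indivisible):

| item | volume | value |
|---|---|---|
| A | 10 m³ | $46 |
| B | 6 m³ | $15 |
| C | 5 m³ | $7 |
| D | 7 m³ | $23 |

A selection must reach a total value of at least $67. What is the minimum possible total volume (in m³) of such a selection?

17

Subsets with value ≥ 67, sorted by total volume:
- A+D: volume 17, value 69
- A+B+C: volume 21, value 68
- A+C+D: volume 22, value 76
- A+B+D: volume 23, value 84
Minimum volume: 17 m³.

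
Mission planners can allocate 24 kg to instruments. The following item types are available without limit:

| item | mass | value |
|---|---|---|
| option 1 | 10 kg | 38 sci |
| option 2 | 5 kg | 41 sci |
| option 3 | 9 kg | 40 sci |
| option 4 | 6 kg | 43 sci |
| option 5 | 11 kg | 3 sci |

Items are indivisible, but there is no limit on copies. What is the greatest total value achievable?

172 sci

Best value-per-unit is option 2 at 41/5; filling with it alone gives 4×41 = 164.
Optimal mix: 4×option 4 → mass 24, value 172.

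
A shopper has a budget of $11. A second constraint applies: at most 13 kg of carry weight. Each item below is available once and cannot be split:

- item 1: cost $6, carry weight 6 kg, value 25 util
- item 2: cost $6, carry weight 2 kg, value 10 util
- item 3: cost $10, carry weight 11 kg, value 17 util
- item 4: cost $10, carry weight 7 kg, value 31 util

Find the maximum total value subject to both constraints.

31 util

Feasible sets respecting both limits:
- item 4: cost 10, carry weight 7, value 31
- item 1: cost 6, carry weight 6, value 25
- item 3: cost 10, carry weight 11, value 17
- item 2: cost 6, carry weight 2, value 10
Best: 31 util.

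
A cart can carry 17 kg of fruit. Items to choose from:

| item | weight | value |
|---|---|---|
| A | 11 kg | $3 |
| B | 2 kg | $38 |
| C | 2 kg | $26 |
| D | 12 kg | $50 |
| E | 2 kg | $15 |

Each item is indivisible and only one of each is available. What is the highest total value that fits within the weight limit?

$114

This is a 0/1 knapsack; check combinations near the capacity.
- B+C+D: weight 2+2+12=16, value 38+26+50=114
- B+D+E: weight 2+12+2=16, value 38+50+15=103
- C+D+E: weight 2+12+2=16, value 26+50+15=91
Best: $114.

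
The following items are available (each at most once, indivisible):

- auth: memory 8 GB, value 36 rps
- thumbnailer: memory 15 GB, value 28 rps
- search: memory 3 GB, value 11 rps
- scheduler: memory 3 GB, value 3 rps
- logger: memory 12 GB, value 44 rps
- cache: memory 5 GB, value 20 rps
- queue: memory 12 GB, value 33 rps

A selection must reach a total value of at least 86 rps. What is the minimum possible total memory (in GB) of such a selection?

23

Subsets with value ≥ 86, sorted by total memory:
- auth+search+logger: memory 23, value 91
- auth+logger+cache: memory 25, value 100
- auth+cache+queue: memory 25, value 89
- auth+search+scheduler+logger: memory 26, value 94
Minimum memory: 23 GB.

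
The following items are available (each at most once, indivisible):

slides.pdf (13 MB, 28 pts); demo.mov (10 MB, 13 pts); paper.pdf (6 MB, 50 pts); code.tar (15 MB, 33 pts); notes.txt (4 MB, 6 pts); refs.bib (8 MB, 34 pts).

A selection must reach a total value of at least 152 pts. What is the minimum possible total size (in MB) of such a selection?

Subsets with value ≥ 152, sorted by total size:
- slides.pdf+demo.mov+paper.pdf+code.tar+refs.bib: size 52, value 158
- slides.pdf+demo.mov+paper.pdf+code.tar+notes.txt+refs.bib: size 56, value 164
Minimum size: 52 MB.

52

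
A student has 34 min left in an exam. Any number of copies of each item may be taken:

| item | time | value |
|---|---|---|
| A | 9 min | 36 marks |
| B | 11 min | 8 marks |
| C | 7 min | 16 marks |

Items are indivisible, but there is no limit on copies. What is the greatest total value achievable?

Best value-per-unit is A at 36/9; filling with it alone gives 3×36 = 108.
Optimal mix: 3×A + 1×C → time 34, value 124.

124 marks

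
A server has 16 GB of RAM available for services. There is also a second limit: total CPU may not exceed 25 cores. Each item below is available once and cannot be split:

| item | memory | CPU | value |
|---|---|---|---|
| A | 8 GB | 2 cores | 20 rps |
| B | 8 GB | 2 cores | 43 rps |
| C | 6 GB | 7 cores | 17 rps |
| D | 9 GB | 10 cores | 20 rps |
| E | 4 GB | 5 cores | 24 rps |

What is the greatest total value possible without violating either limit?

Feasible sets respecting both limits:
- B+E: memory 12, CPU 7, value 67
- A+B: memory 16, CPU 4, value 63
- B+C: memory 14, CPU 9, value 60
Best: 67 rps.

67 rps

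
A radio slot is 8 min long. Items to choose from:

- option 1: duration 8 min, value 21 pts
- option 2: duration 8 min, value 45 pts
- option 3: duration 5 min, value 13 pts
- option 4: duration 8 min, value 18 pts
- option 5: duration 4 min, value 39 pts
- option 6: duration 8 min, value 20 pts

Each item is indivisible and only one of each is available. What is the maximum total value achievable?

45 pts

Check high-value combinations within 8 min:
- option 2: duration 8, value 45
- option 5: duration 4, value 39
- option 1: duration 8, value 21
- option 6: duration 8, value 20
- option 4: duration 8, value 18
Best: 45 pts.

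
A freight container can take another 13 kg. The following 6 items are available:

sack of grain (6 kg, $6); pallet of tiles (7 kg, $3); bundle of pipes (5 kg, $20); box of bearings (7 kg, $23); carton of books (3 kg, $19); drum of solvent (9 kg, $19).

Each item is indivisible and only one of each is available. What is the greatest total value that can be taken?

$43

Check high-value combinations within 13 kg:
- bundle of pipes+box of bearings: weight 5+7=12, value 20+23=43
- box of bearings+carton of books: weight 7+3=10, value 23+19=42
- bundle of pipes+carton of books: weight 5+3=8, value 20+19=39
- carton of books+drum of solvent: weight 3+9=12, value 19+19=38
Best: $43.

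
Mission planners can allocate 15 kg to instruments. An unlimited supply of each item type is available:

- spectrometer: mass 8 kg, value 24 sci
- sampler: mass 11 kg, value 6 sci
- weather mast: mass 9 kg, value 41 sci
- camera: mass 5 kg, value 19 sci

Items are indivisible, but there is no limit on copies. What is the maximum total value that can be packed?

60 sci

Best value-per-unit is weather mast at 41/9; filling with it alone gives 1×41 = 41.
Optimal mix: 1×weather mast + 1×camera → mass 14, value 60.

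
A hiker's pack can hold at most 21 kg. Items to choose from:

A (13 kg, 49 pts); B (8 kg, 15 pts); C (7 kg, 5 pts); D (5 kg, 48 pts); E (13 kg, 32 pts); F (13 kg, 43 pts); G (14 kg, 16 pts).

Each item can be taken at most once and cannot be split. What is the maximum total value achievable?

97 pts

Check high-value combinations within 21 kg:
- A+D: weight 13+5=18, value 49+48=97
- D+F: weight 5+13=18, value 48+43=91
- D+E: weight 5+13=18, value 48+32=80
- B+C+D: weight 8+7+5=20, value 15+5+48=68
- D+G: weight 5+14=19, value 48+16=64
Best: 97 pts.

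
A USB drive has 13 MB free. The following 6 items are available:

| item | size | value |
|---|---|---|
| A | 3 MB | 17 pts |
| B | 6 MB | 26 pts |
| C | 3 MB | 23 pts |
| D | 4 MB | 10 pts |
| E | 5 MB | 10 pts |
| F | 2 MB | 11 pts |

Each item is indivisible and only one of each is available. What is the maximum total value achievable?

This is a 0/1 knapsack; check combinations near the capacity.
- A+B+C: size 3+6+3=12, value 17+26+23=66
- A+C+D+F: size 3+3+4+2=12, value 17+23+10+11=61
- A+C+E+F: size 3+3+5+2=13, value 17+23+10+11=61
- B+C+F: size 6+3+2=11, value 26+23+11=60
- B+C+D: size 6+3+4=13, value 26+23+10=59
Best: 66 pts.

66 pts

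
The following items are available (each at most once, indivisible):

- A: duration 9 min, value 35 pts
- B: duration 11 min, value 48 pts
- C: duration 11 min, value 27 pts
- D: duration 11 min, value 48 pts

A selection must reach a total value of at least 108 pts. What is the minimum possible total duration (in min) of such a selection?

31

Subsets with value ≥ 108, sorted by total duration:
- A+B+D: duration 31, value 131
- A+B+C: duration 31, value 110
- A+C+D: duration 31, value 110
Minimum duration: 31 min.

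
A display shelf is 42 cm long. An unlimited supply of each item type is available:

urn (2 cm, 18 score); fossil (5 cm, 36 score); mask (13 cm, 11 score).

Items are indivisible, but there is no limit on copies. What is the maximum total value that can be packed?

378 score

Best value-per-unit is urn at 18/2, and filling with it alone uses length 21×2=42. No mix of the others beats 21×18 = 378.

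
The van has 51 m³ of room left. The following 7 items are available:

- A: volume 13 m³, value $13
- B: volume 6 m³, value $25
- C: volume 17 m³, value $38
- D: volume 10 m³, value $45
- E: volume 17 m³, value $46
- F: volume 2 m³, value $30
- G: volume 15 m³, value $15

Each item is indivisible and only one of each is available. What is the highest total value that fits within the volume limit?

Check high-value combinations within 51 m³:
- B+D+E+F+G: volume 6+10+17+2+15=50, value 25+45+46+30+15=161
- C+D+E+F: volume 17+10+17+2=46, value 38+45+46+30=159
- A+B+D+E+F: volume 13+6+10+17+2=48, value 13+25+45+46+30=159
- B+C+D+E: volume 6+17+10+17=50, value 25+38+45+46=154
- B+C+D+F+G: volume 6+17+10+2+15=50, value 25+38+45+30+15=153
Best: $161.

$161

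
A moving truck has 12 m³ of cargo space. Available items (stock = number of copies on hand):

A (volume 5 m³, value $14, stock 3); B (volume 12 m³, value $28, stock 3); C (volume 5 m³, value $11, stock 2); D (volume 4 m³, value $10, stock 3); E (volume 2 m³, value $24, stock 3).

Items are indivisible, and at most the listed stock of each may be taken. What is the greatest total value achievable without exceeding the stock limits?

$86

Best selections within volume 12 and stock limits:
- 1×A + 3×E: volume 11, value 86
- 1×C + 3×E: volume 11, value 83
- 1×D + 3×E: volume 10, value 82
- 3×E: volume 6, value 72
Best: $86.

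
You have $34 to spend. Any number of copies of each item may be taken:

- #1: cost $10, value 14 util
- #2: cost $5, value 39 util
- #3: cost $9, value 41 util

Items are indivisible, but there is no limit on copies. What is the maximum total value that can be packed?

Best value-per-unit is #2 at 39/5; filling with it alone gives 6×39 = 234.
Optimal mix: 5×#2 + 1×#3 → cost 34, value 236.

236 util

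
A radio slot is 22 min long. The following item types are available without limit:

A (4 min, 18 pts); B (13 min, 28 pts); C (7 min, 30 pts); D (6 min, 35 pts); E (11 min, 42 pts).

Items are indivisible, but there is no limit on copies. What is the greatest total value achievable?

123 pts

Best value-per-unit is D at 35/6; filling with it alone gives 3×35 = 105.
Optimal mix: 1×A + 3×D → duration 22, value 123.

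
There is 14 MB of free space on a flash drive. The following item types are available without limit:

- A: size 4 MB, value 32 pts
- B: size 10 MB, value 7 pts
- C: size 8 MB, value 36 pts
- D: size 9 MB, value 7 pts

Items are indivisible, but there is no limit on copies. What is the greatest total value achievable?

96 pts

Best value-per-unit is A at 32/4, and filling with it alone uses size 3×4=12. No mix of the others beats 3×32 = 96.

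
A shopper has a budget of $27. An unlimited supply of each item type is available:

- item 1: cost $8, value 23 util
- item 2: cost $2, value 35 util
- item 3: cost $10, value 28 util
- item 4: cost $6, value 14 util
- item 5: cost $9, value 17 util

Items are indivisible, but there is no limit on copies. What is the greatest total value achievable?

455 util

Best value-per-unit is item 2 at 35/2, and filling with it alone uses cost 13×2=26. No mix of the others beats 13×35 = 455.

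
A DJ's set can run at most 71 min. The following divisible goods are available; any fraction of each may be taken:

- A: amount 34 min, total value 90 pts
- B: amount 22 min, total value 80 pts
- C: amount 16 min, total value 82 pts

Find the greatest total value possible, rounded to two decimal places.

Take in order of value per unit:
- C (82/16 per unit): all 16 → value 82, running total 82.00
- B (80/22 per unit): all 22 → value 80, running total 162.00
- A (90/34 per unit): 33 of 34 → value 33×90/34 = 87.3529, running total 249.35
Total 249.35.

249.35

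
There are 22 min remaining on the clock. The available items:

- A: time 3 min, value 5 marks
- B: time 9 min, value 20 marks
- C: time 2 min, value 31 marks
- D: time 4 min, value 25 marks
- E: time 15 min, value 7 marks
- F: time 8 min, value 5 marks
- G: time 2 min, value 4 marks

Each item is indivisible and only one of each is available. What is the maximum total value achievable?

This is a 0/1 knapsack; check combinations near the capacity.
- A+B+C+D+G: time 3+9+2+4+2=20, value 5+20+31+25+4=85
- A+B+C+D: time 3+9+2+4=18, value 5+20+31+25=81
- B+C+D+G: time 9+2+4+2=17, value 20+31+25+4=80
Best: 85 marks.

85 marks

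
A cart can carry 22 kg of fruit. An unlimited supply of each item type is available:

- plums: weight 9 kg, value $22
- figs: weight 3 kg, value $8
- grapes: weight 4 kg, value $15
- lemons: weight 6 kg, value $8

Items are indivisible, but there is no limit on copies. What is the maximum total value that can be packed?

$76

Best value-per-unit is grapes at 15/4; filling with it alone gives 5×15 = 75.
Optimal mix: 2×figs + 4×grapes → weight 22, value 76.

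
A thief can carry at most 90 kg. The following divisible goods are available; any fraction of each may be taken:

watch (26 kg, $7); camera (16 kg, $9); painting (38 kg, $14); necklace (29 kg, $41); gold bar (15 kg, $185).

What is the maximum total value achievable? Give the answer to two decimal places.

Take in order of value per unit:
- gold bar (185/15 per unit): all 15 → value 185, running total 185.00
- necklace (41/29 per unit): all 29 → value 41, running total 226.00
- camera (9/16 per unit): all 16 → value 9, running total 235.00
- painting (14/38 per unit): 30 of 38 → value 30×14/38 = 11.0526, running total 246.05
Total 246.05.

246.05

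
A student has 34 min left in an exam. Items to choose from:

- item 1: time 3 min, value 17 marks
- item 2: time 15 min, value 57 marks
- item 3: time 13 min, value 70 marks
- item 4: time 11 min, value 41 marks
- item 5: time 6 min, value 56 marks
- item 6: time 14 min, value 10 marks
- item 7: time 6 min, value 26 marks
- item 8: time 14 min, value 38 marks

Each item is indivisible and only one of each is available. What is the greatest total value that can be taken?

184 marks

Check high-value combinations within 34 min:
- item 1+item 3+item 4+item 5: time 3+13+11+6=33, value 17+70+41+56=184
- item 2+item 3+item 5: time 15+13+6=34, value 57+70+56=183
- item 1+item 3+item 5+item 7: time 3+13+6+6=28, value 17+70+56+26=169
- item 3+item 4+item 5: time 13+11+6=30, value 70+41+56=167
Best: 184 marks.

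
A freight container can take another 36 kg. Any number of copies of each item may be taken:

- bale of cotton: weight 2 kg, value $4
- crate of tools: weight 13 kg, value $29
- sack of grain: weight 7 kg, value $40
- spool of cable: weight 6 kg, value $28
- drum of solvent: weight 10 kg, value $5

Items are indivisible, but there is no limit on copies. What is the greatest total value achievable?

Best value-per-unit is sack of grain at 40/7, and filling with it alone uses weight 5×7=35. No mix of the others beats 5×40 = 200.

$200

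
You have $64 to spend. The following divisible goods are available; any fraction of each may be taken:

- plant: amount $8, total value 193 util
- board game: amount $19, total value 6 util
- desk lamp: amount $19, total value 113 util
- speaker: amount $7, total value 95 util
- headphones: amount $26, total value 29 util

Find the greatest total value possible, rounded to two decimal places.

Take in order of value per unit:
- plant (193/8 per unit): all 8 → value 193, running total 193.00
- speaker (95/7 per unit): all 7 → value 95, running total 288.00
- desk lamp (113/19 per unit): all 19 → value 113, running total 401.00
- headphones (29/26 per unit): all 26 → value 29, running total 430.00
- board game (6/19 per unit): 4 of 19 → value 4×6/19 = 1.2632, running total 431.26
Total 431.26.

431.26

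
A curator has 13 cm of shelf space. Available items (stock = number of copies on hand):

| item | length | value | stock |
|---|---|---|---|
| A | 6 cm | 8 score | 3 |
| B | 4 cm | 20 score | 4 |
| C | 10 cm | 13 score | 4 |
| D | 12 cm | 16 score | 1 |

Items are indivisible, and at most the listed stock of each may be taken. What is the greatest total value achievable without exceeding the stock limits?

Best selections within length 13 and stock limits:
- 3×B: length 12, value 60
- 2×B: length 8, value 40
- 1×A + 1×B: length 10, value 28
Best: 60 score.

60 score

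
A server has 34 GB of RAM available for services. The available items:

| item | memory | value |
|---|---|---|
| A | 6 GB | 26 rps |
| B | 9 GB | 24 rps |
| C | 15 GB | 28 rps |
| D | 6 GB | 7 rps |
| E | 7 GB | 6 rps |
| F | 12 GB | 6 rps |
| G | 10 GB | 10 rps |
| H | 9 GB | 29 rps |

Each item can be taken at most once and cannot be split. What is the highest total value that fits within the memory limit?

89 rps

This is a 0/1 knapsack; check combinations near the capacity.
- A+B+G+H: memory 6+9+10+9=34, value 26+24+10+29=89
- A+B+D+H: memory 6+9+6+9=30, value 26+24+7+29=86
- A+B+E+H: memory 6+9+7+9=31, value 26+24+6+29=85
Best: 89 rps.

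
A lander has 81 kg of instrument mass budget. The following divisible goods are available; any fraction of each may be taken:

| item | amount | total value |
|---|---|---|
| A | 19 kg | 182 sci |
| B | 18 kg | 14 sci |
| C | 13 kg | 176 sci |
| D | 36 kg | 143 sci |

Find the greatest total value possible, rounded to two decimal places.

Take in order of value per unit:
- C (176/13 per unit): all 13 → value 176, running total 176.00
- A (182/19 per unit): all 19 → value 182, running total 358.00
- D (143/36 per unit): all 36 → value 143, running total 501.00
- B (14/18 per unit): 13 of 18 → value 13×14/18 = 10.1111, running total 511.11
Total 511.11.

511.11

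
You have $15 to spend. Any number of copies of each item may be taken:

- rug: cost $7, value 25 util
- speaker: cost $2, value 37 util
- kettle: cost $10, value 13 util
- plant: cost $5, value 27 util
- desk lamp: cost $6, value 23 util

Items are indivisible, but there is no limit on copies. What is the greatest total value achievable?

259 util

Best value-per-unit is speaker at 37/2, and filling with it alone uses cost 7×2=14. No mix of the others beats 7×37 = 259.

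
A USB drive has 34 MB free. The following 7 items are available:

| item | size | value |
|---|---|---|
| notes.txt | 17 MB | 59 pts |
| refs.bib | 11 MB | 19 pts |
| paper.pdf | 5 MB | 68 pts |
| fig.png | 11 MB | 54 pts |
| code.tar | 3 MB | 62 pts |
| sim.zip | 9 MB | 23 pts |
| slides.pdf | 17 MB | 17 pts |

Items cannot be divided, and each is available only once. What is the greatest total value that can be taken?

Check high-value combinations within 34 MB:
- notes.txt+paper.pdf+code.tar+sim.zip: size 17+5+3+9=34, value 59+68+62+23=212
- paper.pdf+fig.png+code.tar+sim.zip: size 5+11+3+9=28, value 68+54+62+23=207
- refs.bib+paper.pdf+fig.png+code.tar: size 11+5+11+3=30, value 19+68+54+62=203
- notes.txt+paper.pdf+code.tar: size 17+5+3=25, value 59+68+62=189
Best: 212 pts.

212 pts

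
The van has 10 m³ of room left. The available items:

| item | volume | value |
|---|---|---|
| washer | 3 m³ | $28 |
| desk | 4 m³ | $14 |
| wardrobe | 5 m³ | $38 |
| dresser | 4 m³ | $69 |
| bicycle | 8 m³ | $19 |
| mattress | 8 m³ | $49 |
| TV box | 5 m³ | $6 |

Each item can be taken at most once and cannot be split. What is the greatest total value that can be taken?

$107

Check high-value combinations within 10 m³:
- wardrobe+dresser: volume 5+4=9, value 38+69=107
- washer+dresser: volume 3+4=7, value 28+69=97
- desk+dresser: volume 4+4=8, value 14+69=83
Best: $107.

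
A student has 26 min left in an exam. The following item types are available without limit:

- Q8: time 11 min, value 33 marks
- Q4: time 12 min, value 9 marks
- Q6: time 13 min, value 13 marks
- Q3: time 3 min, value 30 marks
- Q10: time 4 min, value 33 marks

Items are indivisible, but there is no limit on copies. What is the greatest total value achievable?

246 marks

Best value-per-unit is Q3 at 30/3; filling with it alone gives 8×30 = 240.
Optimal mix: 6×Q3 + 2×Q10 → time 26, value 246.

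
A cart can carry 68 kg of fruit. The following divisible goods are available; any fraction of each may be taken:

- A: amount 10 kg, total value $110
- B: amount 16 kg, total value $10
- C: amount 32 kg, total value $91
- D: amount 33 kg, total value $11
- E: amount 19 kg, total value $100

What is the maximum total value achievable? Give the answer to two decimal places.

305.38

Take in order of value per unit:
- A (110/10 per unit): all 10 → value 110, running total 110.00
- E (100/19 per unit): all 19 → value 100, running total 210.00
- C (91/32 per unit): all 32 → value 91, running total 301.00
- B (10/16 per unit): 7 of 16 → value 7×10/16 = 4.3750, running total 305.38
Total 305.38.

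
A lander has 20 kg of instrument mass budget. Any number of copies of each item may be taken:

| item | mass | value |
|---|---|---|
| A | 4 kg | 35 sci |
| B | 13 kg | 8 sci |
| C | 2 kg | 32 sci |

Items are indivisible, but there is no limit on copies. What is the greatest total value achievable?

320 sci

Best value-per-unit is C at 32/2, and filling with it alone uses mass 10×2=20. No mix of the others beats 10×32 = 320.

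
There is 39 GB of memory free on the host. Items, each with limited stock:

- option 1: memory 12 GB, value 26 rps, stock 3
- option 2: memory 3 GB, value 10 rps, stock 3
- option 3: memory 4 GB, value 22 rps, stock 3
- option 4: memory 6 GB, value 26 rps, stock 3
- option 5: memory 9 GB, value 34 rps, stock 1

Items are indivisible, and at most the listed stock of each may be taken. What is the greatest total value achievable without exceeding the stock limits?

178 rps

Top feasible selections:
- 3×option 3 + 3×option 4 + 1×option 5: memory 39, value 178
- 3×option 2 + 3×option 3 + 3×option 4: memory 39, value 174
- 2×option 2 + 3×option 3 + 2×option 4 + 1×option 5: memory 39, value 172
Best: 178 rps.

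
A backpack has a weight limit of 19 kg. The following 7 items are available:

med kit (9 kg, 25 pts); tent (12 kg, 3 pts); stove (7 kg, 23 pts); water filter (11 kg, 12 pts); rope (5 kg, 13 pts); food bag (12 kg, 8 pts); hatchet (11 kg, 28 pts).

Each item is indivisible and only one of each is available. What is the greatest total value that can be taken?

This is a 0/1 knapsack; check combinations near the capacity.
- stove+hatchet: weight 7+11=18, value 23+28=51
- med kit+stove: weight 9+7=16, value 25+23=48
- rope+hatchet: weight 5+11=16, value 13+28=41
- med kit+rope: weight 9+5=14, value 25+13=38
Best: 51 pts.

51 pts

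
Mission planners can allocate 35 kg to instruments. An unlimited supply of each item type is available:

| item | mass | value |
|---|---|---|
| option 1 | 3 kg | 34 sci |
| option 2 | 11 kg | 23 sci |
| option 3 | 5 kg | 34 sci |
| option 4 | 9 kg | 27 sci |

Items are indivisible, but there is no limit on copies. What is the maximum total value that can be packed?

374 sci

Best value-per-unit is option 1 at 34/3, and filling with it alone uses mass 11×3=33. No mix of the others beats 11×34 = 374.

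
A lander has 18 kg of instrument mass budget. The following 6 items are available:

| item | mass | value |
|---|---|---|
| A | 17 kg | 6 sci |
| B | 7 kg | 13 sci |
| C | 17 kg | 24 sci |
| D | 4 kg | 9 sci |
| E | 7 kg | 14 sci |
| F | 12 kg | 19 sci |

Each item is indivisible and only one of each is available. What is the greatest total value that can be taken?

36 sci

This is a 0/1 knapsack; check combinations near the capacity.
- B+D+E: mass 7+4+7=18, value 13+9+14=36
- D+F: mass 4+12=16, value 9+19=28
- B+E: mass 7+7=14, value 13+14=27
Best: 36 sci.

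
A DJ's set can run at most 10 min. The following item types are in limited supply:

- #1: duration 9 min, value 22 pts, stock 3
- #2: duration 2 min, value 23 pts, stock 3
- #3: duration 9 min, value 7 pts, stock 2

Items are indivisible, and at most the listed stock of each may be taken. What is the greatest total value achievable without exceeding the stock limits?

Best selections within duration 10 and stock limits:
- 3×#2: duration 6, value 69
- 2×#2: duration 4, value 46
Best: 69 pts.

69 pts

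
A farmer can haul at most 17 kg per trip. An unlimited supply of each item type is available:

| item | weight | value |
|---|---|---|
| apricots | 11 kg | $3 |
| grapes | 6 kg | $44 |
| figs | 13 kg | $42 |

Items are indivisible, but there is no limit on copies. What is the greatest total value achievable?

$88

Best value-per-unit is grapes at 44/6, and filling with it alone uses weight 2×6=12. No mix of the others beats 2×44 = 88.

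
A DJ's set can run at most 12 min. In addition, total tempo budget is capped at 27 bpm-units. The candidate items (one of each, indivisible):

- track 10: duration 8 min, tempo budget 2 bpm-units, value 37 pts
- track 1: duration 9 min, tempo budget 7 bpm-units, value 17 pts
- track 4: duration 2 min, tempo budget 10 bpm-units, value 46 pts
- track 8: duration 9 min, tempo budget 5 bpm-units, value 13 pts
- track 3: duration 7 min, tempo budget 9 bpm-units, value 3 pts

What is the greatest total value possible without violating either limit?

83 pts

Feasible sets respecting both limits:
- track 10+track 4: duration 10, tempo budget 12, value 83
- track 1+track 4: duration 11, tempo budget 17, value 63
- track 4+track 8: duration 11, tempo budget 15, value 59
- track 4+track 3: duration 9, tempo budget 19, value 49
Best: 83 pts.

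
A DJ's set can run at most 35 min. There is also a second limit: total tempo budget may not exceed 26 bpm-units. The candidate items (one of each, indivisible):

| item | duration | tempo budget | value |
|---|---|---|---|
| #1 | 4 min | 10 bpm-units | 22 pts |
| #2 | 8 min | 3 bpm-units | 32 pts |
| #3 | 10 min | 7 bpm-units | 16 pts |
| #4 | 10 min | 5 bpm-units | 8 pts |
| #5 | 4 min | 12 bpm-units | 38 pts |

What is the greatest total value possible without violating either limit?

Feasible sets respecting both limits:
- #1+#2+#5: duration 16, tempo budget 25, value 92
- #2+#3+#5: duration 22, tempo budget 22, value 86
- #1+#2+#3+#4: duration 32, tempo budget 25, value 78
- #2+#4+#5: duration 22, tempo budget 20, value 78
Best: 92 pts.

92 pts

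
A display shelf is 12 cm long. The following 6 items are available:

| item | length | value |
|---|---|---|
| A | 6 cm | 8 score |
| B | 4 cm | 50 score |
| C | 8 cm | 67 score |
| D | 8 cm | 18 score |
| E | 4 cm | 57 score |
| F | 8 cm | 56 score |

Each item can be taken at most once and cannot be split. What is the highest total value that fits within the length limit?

Check high-value combinations within 12 cm:
- C+E: length 8+4=12, value 67+57=124
- B+C: length 4+8=12, value 50+67=117
- E+F: length 4+8=12, value 57+56=113
- B+E: length 4+4=8, value 50+57=107
- B+F: length 4+8=12, value 50+56=106
Best: 124 score.

124 score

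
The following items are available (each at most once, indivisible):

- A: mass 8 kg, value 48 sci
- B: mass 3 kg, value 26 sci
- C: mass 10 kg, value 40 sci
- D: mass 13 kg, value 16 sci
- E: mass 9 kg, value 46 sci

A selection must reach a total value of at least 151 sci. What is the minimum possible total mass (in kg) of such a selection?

30

Subsets with value ≥ 151, sorted by total mass:
- A+B+C+E: mass 30, value 160
- A+B+C+D+E: mass 43, value 176
Minimum mass: 30 kg.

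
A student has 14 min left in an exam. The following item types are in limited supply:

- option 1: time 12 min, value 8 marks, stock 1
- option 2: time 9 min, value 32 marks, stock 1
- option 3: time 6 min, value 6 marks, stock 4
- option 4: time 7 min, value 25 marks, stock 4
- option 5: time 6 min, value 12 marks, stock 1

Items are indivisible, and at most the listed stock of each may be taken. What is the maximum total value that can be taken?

Best selections within time 14 and stock limits:
- 2×option 4: time 14, value 50
- 1×option 4 + 1×option 5: time 13, value 37
- 1×option 2: time 9, value 32
- 1×option 3 + 1×option 4: time 13, value 31
Best: 50 marks.

50 marks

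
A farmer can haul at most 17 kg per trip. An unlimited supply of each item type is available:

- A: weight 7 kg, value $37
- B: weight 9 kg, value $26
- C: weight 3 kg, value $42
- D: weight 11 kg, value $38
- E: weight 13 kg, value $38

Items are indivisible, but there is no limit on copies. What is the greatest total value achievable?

$210

Best value-per-unit is C at 42/3, and filling with it alone uses weight 5×3=15. No mix of the others beats 5×42 = 210.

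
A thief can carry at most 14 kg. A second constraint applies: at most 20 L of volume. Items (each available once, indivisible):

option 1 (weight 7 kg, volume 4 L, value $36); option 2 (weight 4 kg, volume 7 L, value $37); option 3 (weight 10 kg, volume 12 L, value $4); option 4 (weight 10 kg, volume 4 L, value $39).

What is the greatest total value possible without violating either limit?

$76

Feasible sets respecting both limits:
- option 2+option 4: weight 14, volume 11, value 76
- option 1+option 2: weight 11, volume 11, value 73
- option 2+option 3: weight 14, volume 19, value 41
Best: $76.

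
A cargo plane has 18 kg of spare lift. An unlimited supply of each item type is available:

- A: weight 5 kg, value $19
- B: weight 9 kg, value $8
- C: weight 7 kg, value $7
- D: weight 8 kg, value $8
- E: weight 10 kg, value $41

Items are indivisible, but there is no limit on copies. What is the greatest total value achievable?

$60

Best value-per-unit is E at 41/10; filling with it alone gives 1×41 = 41.
Optimal mix: 1×A + 1×E → weight 15, value 60.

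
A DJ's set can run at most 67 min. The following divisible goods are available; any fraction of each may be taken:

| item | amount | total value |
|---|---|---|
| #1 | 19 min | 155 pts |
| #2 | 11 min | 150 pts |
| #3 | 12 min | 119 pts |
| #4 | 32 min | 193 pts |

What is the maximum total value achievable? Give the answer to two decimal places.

Take in order of value per unit:
- #2 (150/11 per unit): all 11 → value 150, running total 150.00
- #3 (119/12 per unit): all 12 → value 119, running total 269.00
- #1 (155/19 per unit): all 19 → value 155, running total 424.00
- #4 (193/32 per unit): 25 of 32 → value 25×193/32 = 150.7813, running total 574.78
Total 574.78.

574.78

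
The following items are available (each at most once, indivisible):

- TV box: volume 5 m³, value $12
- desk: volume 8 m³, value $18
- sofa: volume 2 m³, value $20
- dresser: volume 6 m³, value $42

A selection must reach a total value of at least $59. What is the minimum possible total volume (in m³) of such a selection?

Subsets with value ≥ 59, sorted by total volume:
- sofa+dresser: volume 8, value 62
- TV box+sofa+dresser: volume 13, value 74
Minimum volume: 8 m³.

8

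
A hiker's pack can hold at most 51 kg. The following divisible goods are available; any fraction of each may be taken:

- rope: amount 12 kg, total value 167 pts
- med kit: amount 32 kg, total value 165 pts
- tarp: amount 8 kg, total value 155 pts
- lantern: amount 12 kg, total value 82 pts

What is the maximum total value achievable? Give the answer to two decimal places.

Take in order of value per unit:
- tarp (155/8 per unit): all 8 → value 155, running total 155.00
- rope (167/12 per unit): all 12 → value 167, running total 322.00
- lantern (82/12 per unit): all 12 → value 82, running total 404.00
- med kit (165/32 per unit): 19 of 32 → value 19×165/32 = 97.9688, running total 501.97
Total 501.97.

501.97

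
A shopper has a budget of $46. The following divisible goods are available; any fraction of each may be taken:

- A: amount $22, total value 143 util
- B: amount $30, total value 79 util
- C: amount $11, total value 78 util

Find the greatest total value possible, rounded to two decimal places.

255.23

Take in order of value per unit:
- C (78/11 per unit): all 11 → value 78, running total 78.00
- A (143/22 per unit): all 22 → value 143, running total 221.00
- B (79/30 per unit): 13 of 30 → value 13×79/30 = 34.2333, running total 255.23
Total 255.23.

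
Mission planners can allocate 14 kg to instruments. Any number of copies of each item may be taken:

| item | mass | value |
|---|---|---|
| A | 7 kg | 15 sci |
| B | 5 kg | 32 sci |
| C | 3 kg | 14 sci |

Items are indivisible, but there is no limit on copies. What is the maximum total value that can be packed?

78 sci

Best value-per-unit is B at 32/5; filling with it alone gives 2×32 = 64.
Optimal mix: 2×B + 1×C → mass 13, value 78.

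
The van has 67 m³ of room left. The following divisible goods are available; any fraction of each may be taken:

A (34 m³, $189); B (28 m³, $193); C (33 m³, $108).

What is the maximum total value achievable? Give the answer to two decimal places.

Take in order of value per unit:
- B (193/28 per unit): all 28 → value 193, running total 193.00
- A (189/34 per unit): all 34 → value 189, running total 382.00
- C (108/33 per unit): 5 of 33 → value 5×108/33 = 16.3636, running total 398.36
Total 398.36.

398.36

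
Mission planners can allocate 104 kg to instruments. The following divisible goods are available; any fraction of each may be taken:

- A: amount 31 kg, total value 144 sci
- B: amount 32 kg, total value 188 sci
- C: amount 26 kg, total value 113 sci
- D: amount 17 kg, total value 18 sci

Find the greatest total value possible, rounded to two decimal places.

Take in order of value per unit:
- B (188/32 per unit): all 32 → value 188, running total 188.00
- A (144/31 per unit): all 31 → value 144, running total 332.00
- C (113/26 per unit): all 26 → value 113, running total 445.00
- D (18/17 per unit): 15 of 17 → value 15×18/17 = 15.8824, running total 460.88
Total 460.88.

460.88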